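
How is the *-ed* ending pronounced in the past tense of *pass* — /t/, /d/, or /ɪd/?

/t/

The stem *pass* ends in a voiceless consonant other than /t/.
The -ed suffix is realized as /ɪd/ after /t, d/; as /t/ after other voiceless consonants; and as /d/ after other voiced sounds.
So -ed on *pass* is pronounced /t/.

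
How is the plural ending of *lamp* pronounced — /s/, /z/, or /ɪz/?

/s/

The stem *lamp* ends in a voiceless non-sibilant consonant.
The plural suffix surfaces as /ɪz/ after sibilants, /s/ after other voiceless consonants, and /z/ after other voiced sounds.
So the plural -s on *lamp* is pronounced /s/.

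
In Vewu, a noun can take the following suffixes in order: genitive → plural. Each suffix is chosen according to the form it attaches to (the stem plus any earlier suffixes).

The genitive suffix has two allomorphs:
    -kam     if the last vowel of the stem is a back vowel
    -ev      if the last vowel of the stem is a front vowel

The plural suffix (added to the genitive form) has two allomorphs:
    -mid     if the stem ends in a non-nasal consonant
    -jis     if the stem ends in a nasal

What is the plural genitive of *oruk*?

orukkamjis

The last vowel of *oruk* is /u/, which is a back vowel, so the genitive suffix is -kam, giving *orukkam*.
The genitive form *orukkam*: final consonant = /m/, a nasal → -jis → *orukkamjis*.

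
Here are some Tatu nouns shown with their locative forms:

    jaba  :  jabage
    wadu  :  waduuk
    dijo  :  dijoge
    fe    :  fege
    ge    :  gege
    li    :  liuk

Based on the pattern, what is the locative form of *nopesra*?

The pattern is height harmony: -uk when the last vowel of the stem is a high vowel (*wadu*, *li*); -ge when the last vowel of the stem is a non-high vowel (*jaba*, *dijo*, *fe*, *ge*).
*nopesra*: last vowel = /a/, a non-high vowel → -ge → *nopesrage*.

nopesrage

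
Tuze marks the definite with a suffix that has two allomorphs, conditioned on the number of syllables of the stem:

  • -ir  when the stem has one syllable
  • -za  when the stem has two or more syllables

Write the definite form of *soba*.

With 2 syllables, *soba* takes -za → *sobaza*.

sobaza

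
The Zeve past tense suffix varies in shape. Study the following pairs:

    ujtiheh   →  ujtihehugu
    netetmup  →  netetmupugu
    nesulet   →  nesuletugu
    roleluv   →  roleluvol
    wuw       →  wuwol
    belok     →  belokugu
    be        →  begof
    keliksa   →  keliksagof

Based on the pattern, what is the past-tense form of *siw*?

The alternation tracks the final sound of the stem — -ugu when the stem ends in a voiceless consonant (*ujtiheh*, *netetmup*, *nesulet*, *belok*); -ol when the stem ends in a voiced consonant (*roleluv*, *wuw*); -gof when the stem ends in a vowel (*be*, *keliksa*).
*siw* — final sound /w/ (a voiced consonant) → -ol → *siwol*.

siwol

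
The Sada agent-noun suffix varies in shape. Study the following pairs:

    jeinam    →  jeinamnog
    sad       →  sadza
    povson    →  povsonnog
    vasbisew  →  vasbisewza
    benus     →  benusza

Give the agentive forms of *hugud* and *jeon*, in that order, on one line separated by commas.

hugudza, jeonnog

The suffix is conditioned by the final consonant: -nog when the stem ends in a nasal (*jeinam*, *povson*); -za when the stem ends in a non-nasal consonant (*sad*, *vasbisew*, *benus*).
*hugud*: final consonant = /d/, non-nasal → -za → *hugudza*.
Since the final consonant of *jeon* is /n/ (a nasal), it takes -nog, giving *jeonnog*.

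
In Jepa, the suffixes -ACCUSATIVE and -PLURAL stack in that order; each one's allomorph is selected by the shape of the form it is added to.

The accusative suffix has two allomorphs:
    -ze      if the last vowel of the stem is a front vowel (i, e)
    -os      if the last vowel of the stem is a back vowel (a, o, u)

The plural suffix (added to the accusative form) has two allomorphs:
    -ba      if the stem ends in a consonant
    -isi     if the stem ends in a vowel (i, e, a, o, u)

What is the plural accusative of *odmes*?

Since the last vowel of *odmes* is /e/ (a front vowel), it takes -ze, giving *odmesze*.
The accusative form *odmesze*: final sound = /e/, a vowel → -isi → *odmeszeisi*.

odmeszeisi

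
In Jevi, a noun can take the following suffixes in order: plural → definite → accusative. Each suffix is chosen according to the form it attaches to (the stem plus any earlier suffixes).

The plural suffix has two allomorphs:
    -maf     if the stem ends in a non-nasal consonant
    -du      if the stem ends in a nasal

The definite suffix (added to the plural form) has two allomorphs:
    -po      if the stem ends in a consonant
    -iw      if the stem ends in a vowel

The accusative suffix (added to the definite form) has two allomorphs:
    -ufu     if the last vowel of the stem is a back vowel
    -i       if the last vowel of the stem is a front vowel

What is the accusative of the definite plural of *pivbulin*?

pivbulinduiwi

*pivbulin*: final consonant = /n/, a nasal → -du → *pivbulindu*.
The final sound of the plural form *pivbulindu* is /u/, which is a vowel, so the definite suffix is -iw, giving *pivbulinduiw*.
The definite form *pivbulinduiw* — last vowel /i/ (a front vowel) → -i → *pivbulinduiwi*.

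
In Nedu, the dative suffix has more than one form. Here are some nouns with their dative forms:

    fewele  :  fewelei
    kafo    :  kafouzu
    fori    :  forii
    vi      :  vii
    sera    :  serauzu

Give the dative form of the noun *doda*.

dodauzu

The alternation tracks the last vowel of the stem — -i when the last vowel of the stem is a front vowel (*fewele*, *fori*, *vi*); -uzu when the last vowel of the stem is a back vowel (*kafo*, *sera*).
The last vowel of *doda* is /a/, which is a back vowel, so the suffix is -uzu, giving *dodauzu*.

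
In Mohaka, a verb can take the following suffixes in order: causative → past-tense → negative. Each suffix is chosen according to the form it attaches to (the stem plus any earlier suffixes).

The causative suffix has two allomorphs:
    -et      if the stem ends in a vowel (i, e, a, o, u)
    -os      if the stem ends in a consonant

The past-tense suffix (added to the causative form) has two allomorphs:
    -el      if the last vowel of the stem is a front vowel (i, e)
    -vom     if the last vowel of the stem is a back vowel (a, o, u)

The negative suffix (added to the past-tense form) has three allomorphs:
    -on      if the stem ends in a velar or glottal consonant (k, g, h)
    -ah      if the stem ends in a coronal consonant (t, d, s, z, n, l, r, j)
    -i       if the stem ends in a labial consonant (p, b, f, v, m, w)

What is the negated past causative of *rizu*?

Since the final sound of *rizu* is /u/ (a vowel), it takes -et, giving *rizuet*.
Since the last vowel of the causative form *rizuet* is /e/ (a front vowel), it takes -el, giving *rizuetel*.
Since the final consonant of the past-tense form *rizuetel* is /l/ (coronal), it takes -ah, giving *rizuetelah*.

rizuetelah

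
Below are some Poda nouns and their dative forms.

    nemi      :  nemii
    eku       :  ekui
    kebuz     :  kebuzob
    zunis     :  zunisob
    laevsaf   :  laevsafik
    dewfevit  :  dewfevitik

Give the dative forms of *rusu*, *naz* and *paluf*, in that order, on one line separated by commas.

Looking at the final sound of each stem: -ob when the stem ends in a sibilant (*kebuz*, *zunis*); -ik when the stem ends in a non-sibilant consonant (*laevsaf*, *dewfevit*); -i when the stem ends in a vowel (*nemi*, *eku*).
The final sound of *rusu* is /u/, which is a vowel, so the suffix is -i, giving *rusui*.
The final sound of *naz* is /z/, which is a sibilant, so the suffix is -ob, giving *nazob*.
The final sound of *paluf* is /f/, which is a non-sibilant consonant, so the suffix is -ik, giving *palufik*.

rusui, nazob, palufik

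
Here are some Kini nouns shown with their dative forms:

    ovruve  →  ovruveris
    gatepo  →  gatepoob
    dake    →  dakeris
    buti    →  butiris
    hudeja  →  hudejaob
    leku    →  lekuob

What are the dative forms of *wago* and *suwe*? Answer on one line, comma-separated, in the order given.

The alternation tracks the last vowel of the stem — -ris when the last vowel of the stem is a front vowel (*ovruve*, *dake*, *buti*); -ob when the last vowel of the stem is a back vowel (*gatepo*, *hudeja*, *leku*).
*wago* — last vowel /o/ (a back vowel) → -ob → *wagoob*.
*suwe* — last vowel /e/ (a front vowel) → -ris → *suweris*.

wagoob, suweris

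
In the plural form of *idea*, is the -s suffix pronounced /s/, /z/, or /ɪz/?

The stem *idea* ends in a voiced non-sibilant sound.
The plural suffix surfaces as /ɪz/ after sibilants, /s/ after other voiceless consonants, and /z/ after other voiced sounds.
So the plural -s on *idea* is pronounced /z/.

/z/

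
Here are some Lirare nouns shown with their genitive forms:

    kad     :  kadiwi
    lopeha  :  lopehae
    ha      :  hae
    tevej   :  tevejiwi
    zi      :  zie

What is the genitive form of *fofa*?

The alternation tracks the final sound of the stem — -iwi when the stem ends in a consonant (*kad*, *tevej*); -e when the stem ends in a vowel (*lopeha*, *ha*, *zi*).
*fofa* — final sound /a/ (a vowel) → -e → *fofae*.

fofae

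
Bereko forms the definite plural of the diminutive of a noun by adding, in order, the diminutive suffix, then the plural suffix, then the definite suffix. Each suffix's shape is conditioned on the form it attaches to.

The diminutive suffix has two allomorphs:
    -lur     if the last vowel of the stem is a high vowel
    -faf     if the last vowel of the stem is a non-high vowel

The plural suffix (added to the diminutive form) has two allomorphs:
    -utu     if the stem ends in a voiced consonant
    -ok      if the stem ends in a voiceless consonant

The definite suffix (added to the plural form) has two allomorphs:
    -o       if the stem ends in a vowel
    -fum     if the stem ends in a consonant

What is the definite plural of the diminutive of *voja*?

*voja*: last vowel = /a/, a non-high vowel → -faf → *vojafaf*.
The diminutive form *vojafaf*: final consonant = /f/, voiceless → -ok → *vojafafok*.
Since the final sound of the plural form *vojafafok* is /k/ (a consonant), it takes -fum, giving *vojafafokfum*.

vojafafokfum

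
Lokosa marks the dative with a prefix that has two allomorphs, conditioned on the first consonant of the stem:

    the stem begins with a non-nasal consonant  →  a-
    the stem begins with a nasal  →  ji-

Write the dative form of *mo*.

Since the first consonant of *mo* is /m/ (a nasal), it takes ji-, giving *jimo*.

jimo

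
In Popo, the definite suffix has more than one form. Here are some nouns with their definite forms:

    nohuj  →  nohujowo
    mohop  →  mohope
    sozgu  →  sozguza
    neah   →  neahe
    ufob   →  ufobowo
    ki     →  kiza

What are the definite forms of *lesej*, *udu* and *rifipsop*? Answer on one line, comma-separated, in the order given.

The pattern is voicing of the final sound: -e when the stem ends in a voiceless consonant (*mohop*, *neah*); -owo when the stem ends in a voiced consonant (*nohuj*, *ufob*); -za when the stem ends in a vowel (*sozgu*, *ki*).
The final sound of *lesej* is /j/, which is a voiced consonant, so the suffix is -owo, giving *lesejowo*.
Since the final sound of *udu* is /u/ (a vowel), it takes -za, giving *uduza*.
*rifipsop* — final sound /p/ (a voiceless consonant) → -e → *rifipsope*.

lesejowo, uduza, rifipsope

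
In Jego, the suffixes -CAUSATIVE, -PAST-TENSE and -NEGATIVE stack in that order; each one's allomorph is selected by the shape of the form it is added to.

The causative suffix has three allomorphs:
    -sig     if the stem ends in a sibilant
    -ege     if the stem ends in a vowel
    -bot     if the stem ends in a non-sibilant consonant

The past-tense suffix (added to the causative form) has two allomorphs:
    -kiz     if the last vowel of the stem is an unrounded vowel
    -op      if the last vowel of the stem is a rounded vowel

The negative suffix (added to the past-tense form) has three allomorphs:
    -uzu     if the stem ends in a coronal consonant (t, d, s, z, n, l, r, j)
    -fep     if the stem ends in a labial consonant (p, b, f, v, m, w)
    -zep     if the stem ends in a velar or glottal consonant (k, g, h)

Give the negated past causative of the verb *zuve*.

zuveegekizuzu

*zuve* — final sound /e/ (a vowel) → -ege → *zuveege*.
The causative form *zuveege*: last vowel = /e/, an unrounded vowel → -kiz → *zuveegekiz*.
The past-tense form *zuveegekiz* — final consonant /z/ (coronal) → -uzu → *zuveegekizuzu*.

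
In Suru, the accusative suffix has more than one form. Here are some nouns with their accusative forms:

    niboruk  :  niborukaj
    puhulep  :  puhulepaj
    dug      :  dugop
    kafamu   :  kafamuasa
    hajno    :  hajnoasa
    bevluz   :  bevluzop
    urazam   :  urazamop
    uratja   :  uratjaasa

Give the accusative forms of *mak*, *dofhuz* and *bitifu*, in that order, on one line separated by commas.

Looking at the final sound of each stem: -aj when the stem ends in a voiceless consonant (*niboruk*, *puhulep*); -op when the stem ends in a voiced consonant (*dug*, *bevluz*, *urazam*); -asa when the stem ends in a vowel (*kafamu*, *hajno*, *uratja*).
The final sound of *mak* is /k/, which is a voiceless consonant, so the suffix is -aj, giving *makaj*.
*dofhuz* — final sound /z/ (a voiced consonant) → -op → *dofhuzop*.
Since the final sound of *bitifu* is /u/ (a vowel), it takes -asa, giving *bitifuasa*.

makaj, dofhuzop, bitifuasa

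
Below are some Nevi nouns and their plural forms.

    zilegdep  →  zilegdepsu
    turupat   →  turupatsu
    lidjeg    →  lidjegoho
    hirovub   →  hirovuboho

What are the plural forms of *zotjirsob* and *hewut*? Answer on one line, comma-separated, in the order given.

zotjirsoboho, hewutsu

The pattern is voicing of the final consonant: -su when the stem ends in a voiceless consonant (*zilegdep*, *turupat*); -oho when the stem ends in a voiced consonant (*lidjeg*, *hirovub*).
*zotjirsob*: final consonant = /b/, voiced → -oho → *zotjirsoboho*.
*hewut*: final consonant = /t/, voiceless → -su → *hewutsu*.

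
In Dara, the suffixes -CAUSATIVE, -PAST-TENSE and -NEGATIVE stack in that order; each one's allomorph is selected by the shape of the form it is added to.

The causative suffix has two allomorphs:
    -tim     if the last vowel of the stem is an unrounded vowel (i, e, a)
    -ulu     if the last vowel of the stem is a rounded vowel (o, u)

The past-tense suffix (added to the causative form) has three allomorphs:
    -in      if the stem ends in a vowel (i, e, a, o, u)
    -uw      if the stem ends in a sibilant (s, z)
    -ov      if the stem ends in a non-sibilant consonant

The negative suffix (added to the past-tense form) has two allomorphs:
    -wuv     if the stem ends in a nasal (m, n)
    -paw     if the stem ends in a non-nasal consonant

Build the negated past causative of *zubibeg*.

The last vowel of *zubibeg* is /e/, which is an unrounded vowel, so the causative suffix is -tim, giving *zubibegtim*.
The final sound of the causative form *zubibegtim* is /m/, which is a non-sibilant consonant, so the past-tense suffix is -ov, giving *zubibegtimov*.
The final consonant of the past-tense form *zubibegtimov* is /v/, which is non-nasal, so the negative suffix is -paw, giving *zubibegtimovpaw*.

zubibegtimovpaw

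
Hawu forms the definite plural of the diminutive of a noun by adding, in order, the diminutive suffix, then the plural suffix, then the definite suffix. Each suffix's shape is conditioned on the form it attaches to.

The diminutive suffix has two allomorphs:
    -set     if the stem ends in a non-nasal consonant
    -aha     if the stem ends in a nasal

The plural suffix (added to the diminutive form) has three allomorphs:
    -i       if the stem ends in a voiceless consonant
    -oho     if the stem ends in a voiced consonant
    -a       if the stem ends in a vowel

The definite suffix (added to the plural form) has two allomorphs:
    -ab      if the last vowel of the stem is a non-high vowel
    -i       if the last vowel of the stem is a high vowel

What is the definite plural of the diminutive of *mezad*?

Since the final consonant of *mezad* is /d/ (non-nasal), it takes -set, giving *mezadset*.
The diminutive form *mezadset* — final sound /t/ (a voiceless consonant) → -i → *mezadseti*.
The plural form *mezadseti* — last vowel /i/ (a high vowel) → -i → *mezadsetii*.

mezadsetii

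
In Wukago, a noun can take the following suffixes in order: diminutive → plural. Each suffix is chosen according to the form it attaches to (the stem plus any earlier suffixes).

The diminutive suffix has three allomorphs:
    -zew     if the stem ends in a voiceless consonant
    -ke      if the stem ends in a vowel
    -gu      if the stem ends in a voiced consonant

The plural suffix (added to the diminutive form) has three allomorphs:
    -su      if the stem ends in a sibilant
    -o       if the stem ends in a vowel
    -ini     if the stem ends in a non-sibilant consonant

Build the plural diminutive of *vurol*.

Since the final sound of *vurol* is /l/ (a voiced consonant), it takes -gu, giving *vurolgu*.
The diminutive form *vurolgu* — final sound /u/ (a vowel) → -o → *vurolguo*.

vurolguo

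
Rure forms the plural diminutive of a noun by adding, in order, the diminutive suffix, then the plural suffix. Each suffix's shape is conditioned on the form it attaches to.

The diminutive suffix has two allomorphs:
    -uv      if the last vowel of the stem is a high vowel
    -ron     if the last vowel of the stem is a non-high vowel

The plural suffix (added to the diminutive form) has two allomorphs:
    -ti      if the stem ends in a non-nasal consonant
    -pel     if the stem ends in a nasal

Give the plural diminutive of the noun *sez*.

sezronpel

The last vowel of *sez* is /e/, which is a non-high vowel, so the diminutive suffix is -ron, giving *sezron*.
Since the final consonant of the diminutive form *sezron* is /n/ (a nasal), it takes -pel, giving *sezronpel*.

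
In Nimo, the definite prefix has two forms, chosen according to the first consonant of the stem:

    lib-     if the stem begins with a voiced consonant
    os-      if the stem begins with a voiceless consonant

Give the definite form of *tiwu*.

The first consonant of *tiwu* is /t/, which is voiceless, so the prefix is os-, giving *ostiwu*.

ostiwu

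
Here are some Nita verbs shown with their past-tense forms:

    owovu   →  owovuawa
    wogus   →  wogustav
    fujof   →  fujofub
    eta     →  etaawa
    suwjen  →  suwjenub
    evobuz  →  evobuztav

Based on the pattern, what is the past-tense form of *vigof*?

The suffix is conditioned by the final sound: -tav when the stem ends in a sibilant (*wogus*, *evobuz*); -ub when the stem ends in a non-sibilant consonant (*fujof*, *suwjen*); -awa when the stem ends in a vowel (*owovu*, *eta*).
*vigof* — final sound /f/ (a non-sibilant consonant) → -ub → *vigofub*.

vigofub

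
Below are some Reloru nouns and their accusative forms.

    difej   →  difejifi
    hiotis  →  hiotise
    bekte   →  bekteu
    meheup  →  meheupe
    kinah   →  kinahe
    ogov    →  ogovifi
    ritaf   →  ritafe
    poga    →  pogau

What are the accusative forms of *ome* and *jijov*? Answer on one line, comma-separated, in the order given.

omeu, jijovifi

The alternation tracks the final sound of the stem — -e when the stem ends in a voiceless consonant (*hiotis*, *meheup*, *kinah*, *ritaf*); -ifi when the stem ends in a voiced consonant (*difej*, *ogov*); -u when the stem ends in a vowel (*bekte*, *poga*).
*ome*: final sound = /e/, a vowel → -u → *omeu*.
*jijov* — final sound /v/ (a voiced consonant) → -ifi → *jijovifi*.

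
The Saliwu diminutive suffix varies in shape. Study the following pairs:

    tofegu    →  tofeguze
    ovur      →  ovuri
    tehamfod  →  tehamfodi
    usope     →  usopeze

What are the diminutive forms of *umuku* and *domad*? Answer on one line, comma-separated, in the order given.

The suffix is conditioned by the final sound: -i when the stem ends in a consonant (*ovur*, *tehamfod*); -ze when the stem ends in a vowel (*tofegu*, *usope*).
*umuku*: final sound = /u/, a vowel → -ze → *umukuze*.
*domad* — final sound /d/ (a consonant) → -i → *domadi*.

umukuze, domadi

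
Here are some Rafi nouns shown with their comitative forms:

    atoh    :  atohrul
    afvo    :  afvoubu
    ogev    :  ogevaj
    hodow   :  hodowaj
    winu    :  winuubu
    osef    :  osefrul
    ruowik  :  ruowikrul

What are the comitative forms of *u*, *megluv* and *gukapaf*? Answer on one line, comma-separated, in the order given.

The suffix is conditioned by the final sound: -rul when the stem ends in a voiceless consonant (*atoh*, *osef*, *ruowik*); -aj when the stem ends in a voiced consonant (*ogev*, *hodow*); -ubu when the stem ends in a vowel (*afvo*, *winu*).
*u* — final sound /u/ (a vowel) → -ubu → *uubu*.
*megluv* — final sound /v/ (a voiced consonant) → -aj → *megluvaj*.
The final sound of *gukapaf* is /f/, which is a voiceless consonant, so the suffix is -rul, giving *gukapafrul*.

uubu, megluvaj, gukapafrul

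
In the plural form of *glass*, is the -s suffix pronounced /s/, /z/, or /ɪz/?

The stem *glass* ends in a sibilant (/s, z, ʃ, ʒ, tʃ, dʒ/).
The plural suffix surfaces as /ɪz/ after sibilants, /s/ after other voiceless consonants, and /z/ after other voiced sounds.
So the plural -s on *glass* is pronounced /ɪz/.

/ɪz/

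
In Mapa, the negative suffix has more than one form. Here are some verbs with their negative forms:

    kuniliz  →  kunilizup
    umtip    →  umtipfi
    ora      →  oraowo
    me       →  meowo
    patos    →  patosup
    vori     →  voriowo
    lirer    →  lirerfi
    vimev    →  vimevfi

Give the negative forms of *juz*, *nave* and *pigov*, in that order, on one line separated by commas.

juzup, naveowo, pigovfi

The suffix is conditioned by the final sound: -up when the stem ends in a sibilant (*kuniliz*, *patos*); -fi when the stem ends in a non-sibilant consonant (*umtip*, *lirer*, *vimev*); -owo when the stem ends in a vowel (*ora*, *me*, *vori*).
*juz* — final sound /z/ (a sibilant) → -up → *juzup*.
The final sound of *nave* is /e/, which is a vowel, so the suffix is -owo, giving *naveowo*.
Since the final sound of *pigov* is /v/ (a non-sibilant consonant), it takes -fi, giving *pigovfi*.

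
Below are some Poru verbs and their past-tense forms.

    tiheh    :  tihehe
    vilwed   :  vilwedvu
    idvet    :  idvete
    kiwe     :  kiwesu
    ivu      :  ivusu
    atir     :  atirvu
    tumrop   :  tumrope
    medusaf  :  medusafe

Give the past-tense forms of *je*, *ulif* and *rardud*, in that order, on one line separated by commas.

The pattern is voicing of the final sound: -e when the stem ends in a voiceless consonant (*tiheh*, *idvet*, *tumrop*, *medusaf*); -vu when the stem ends in a voiced consonant (*vilwed*, *atir*); -su when the stem ends in a vowel (*kiwe*, *ivu*).
*je* — final sound /e/ (a vowel) → -su → *jesu*.
*ulif*: final sound = /f/, a voiceless consonant → -e → *ulife*.
The final sound of *rardud* is /d/, which is a voiced consonant, so the suffix is -vu, giving *rardudvu*.

jesu, ulife, rardudvu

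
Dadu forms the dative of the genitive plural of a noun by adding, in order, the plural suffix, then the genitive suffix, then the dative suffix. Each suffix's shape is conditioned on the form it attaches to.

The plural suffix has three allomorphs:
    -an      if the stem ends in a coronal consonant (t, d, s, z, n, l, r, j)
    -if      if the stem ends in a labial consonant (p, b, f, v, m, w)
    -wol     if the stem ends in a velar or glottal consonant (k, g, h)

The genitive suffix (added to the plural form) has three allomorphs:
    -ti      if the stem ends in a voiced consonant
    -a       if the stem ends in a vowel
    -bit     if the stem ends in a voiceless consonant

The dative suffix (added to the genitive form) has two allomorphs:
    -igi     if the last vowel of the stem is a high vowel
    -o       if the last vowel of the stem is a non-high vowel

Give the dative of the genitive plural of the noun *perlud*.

*perlud*: final consonant = /d/, coronal → -an → *perludan*.
Since the final sound of the plural form *perludan* is /n/ (a voiced consonant), it takes -ti, giving *perludanti*.
The genitive form *perludanti* — last vowel /i/ (a high vowel) → -igi → *perludantiigi*.

perludantiigi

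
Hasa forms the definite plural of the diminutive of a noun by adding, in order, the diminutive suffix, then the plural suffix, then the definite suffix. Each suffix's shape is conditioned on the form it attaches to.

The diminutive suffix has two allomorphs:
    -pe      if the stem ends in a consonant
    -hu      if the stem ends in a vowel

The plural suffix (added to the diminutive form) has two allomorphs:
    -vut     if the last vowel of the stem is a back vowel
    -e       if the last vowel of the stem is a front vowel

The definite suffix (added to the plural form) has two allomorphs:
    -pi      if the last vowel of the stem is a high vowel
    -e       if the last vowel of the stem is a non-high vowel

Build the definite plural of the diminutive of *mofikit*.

Since the final sound of *mofikit* is /t/ (a consonant), it takes -pe, giving *mofikitpe*.
The diminutive form *mofikitpe*: last vowel = /e/, a front vowel → -e → *mofikitpee*.
The plural form *mofikitpee* — last vowel /e/ (a non-high vowel) → -e → *mofikitpeee*.

mofikitpeee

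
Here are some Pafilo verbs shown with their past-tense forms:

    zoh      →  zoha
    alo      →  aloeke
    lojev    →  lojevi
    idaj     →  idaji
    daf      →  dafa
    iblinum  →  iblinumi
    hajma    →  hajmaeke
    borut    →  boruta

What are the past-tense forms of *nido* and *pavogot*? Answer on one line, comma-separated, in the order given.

The suffix is conditioned by the final sound: -a when the stem ends in a voiceless consonant (*zoh*, *daf*, *borut*); -i when the stem ends in a voiced consonant (*lojev*, *idaj*, *iblinum*); -eke when the stem ends in a vowel (*alo*, *hajma*).
*nido* — final sound /o/ (a vowel) → -eke → *nidoeke*.
*pavogot* — final sound /t/ (a voiceless consonant) → -a → *pavogota*.

nidoeke, pavogota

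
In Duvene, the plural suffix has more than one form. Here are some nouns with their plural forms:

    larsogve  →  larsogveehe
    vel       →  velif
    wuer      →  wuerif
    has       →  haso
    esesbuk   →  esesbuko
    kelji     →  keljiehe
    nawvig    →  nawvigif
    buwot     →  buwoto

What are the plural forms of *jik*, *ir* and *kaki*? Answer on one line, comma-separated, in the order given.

The pattern is voicing of the final sound: -o when the stem ends in a voiceless consonant (*has*, *esesbuk*, *buwot*); -if when the stem ends in a voiced consonant (*vel*, *wuer*, *nawvig*); -ehe when the stem ends in a vowel (*larsogve*, *kelji*).
Since the final sound of *jik* is /k/ (a voiceless consonant), it takes -o, giving *jiko*.
Since the final sound of *ir* is /r/ (a voiced consonant), it takes -if, giving *irif*.
Since the final sound of *kaki* is /i/ (a vowel), it takes -ehe, giving *kakiehe*.

jiko, irif, kakiehe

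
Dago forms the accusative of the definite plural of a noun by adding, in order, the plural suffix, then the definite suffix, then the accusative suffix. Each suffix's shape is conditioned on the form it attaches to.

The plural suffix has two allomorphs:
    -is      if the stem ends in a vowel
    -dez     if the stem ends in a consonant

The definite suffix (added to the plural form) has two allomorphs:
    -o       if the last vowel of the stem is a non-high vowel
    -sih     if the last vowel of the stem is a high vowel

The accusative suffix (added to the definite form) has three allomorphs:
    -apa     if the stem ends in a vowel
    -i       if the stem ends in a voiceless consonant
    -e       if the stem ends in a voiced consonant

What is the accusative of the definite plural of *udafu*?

*udafu*: final sound = /u/, a vowel → -is → *udafuis*.
The last vowel of the plural form *udafuis* is /i/, which is a high vowel, so the definite suffix is -sih, giving *udafuissih*.
The definite form *udafuissih* — final sound /h/ (a voiceless consonant) → -i → *udafuissihi*.

udafuissihi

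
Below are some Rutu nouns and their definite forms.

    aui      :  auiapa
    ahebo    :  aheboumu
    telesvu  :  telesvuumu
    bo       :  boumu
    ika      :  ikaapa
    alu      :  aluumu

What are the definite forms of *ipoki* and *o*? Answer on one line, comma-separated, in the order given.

The alternation tracks the last vowel of the stem — -umu when the last vowel of the stem is a rounded vowel (*ahebo*, *telesvu*, *bo*, *alu*); -apa when the last vowel of the stem is an unrounded vowel (*aui*, *ika*).
*ipoki*: last vowel = /i/, an unrounded vowel → -apa → *ipokiapa*.
*o* — last vowel /o/ (a rounded vowel) → -umu → *oumu*.

ipokiapa, oumu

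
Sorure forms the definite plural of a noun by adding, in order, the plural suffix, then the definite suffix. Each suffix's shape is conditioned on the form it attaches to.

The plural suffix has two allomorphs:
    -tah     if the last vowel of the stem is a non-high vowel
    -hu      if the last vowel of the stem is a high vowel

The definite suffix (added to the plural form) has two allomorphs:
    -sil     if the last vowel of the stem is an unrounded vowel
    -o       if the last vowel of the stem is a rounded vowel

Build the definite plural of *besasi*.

besasihuo

Since the last vowel of *besasi* is /i/ (a high vowel), it takes -hu, giving *besasihu*.
The last vowel of the plural form *besasihu* is /u/, which is a rounded vowel, so the definite suffix is -o, giving *besasihuo*.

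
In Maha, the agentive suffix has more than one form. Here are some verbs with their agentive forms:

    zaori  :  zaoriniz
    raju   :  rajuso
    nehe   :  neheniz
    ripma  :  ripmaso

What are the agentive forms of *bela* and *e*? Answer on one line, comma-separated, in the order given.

The pattern is front/back vowel harmony: -niz when the last vowel of the stem is a front vowel (*zaori*, *nehe*); -so when the last vowel of the stem is a back vowel (*raju*, *ripma*).
Since the last vowel of *bela* is /a/ (a back vowel), it takes -so, giving *belaso*.
Since the last vowel of *e* is /e/ (a front vowel), it takes -niz, giving *eniz*.

belaso, eniz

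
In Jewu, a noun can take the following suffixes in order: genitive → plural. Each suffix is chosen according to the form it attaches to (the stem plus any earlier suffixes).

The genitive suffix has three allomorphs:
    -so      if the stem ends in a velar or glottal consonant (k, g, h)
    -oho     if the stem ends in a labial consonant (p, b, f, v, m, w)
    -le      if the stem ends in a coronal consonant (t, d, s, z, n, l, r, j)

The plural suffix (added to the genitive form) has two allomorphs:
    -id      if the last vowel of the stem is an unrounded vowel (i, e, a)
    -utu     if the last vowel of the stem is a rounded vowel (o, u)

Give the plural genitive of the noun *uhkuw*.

uhkuwohoutu

Since the final consonant of *uhkuw* is /w/ (labial), it takes -oho, giving *uhkuwoho*.
Since the last vowel of the genitive form *uhkuwoho* is /o/ (a rounded vowel), it takes -utu, giving *uhkuwohoutu*.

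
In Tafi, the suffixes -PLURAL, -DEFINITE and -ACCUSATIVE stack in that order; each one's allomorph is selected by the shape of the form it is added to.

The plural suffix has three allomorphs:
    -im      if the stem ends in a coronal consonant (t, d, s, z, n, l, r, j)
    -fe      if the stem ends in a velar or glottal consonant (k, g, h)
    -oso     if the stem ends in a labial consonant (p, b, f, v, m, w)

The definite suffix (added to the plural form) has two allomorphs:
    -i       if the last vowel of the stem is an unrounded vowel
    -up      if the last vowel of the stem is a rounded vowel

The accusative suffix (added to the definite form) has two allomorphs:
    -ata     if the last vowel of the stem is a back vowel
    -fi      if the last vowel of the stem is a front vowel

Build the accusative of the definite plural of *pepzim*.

pepzimosoupata

The final consonant of *pepzim* is /m/, which is labial, so the plural suffix is -oso, giving *pepzimoso*.
The plural form *pepzimoso*: last vowel = /o/, a rounded vowel → -up → *pepzimosoup*.
The definite form *pepzimosoup*: last vowel = /u/, a back vowel → -ata → *pepzimosoupata*.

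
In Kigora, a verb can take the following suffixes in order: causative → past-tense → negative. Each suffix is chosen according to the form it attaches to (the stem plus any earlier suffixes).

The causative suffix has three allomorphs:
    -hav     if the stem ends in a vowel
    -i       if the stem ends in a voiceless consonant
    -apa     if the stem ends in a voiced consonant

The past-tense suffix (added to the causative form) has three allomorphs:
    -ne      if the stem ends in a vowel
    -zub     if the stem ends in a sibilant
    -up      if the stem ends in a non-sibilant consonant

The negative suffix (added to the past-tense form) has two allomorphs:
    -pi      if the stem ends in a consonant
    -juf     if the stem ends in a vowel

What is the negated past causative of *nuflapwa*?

nuflapwahavuppi

*nuflapwa* — final sound /a/ (a vowel) → -hav → *nuflapwahav*.
The causative form *nuflapwahav*: final sound = /v/, a non-sibilant consonant → -up → *nuflapwahavup*.
The final sound of the past-tense form *nuflapwahavup* is /p/, which is a consonant, so the negative suffix is -pi, giving *nuflapwahavuppi*.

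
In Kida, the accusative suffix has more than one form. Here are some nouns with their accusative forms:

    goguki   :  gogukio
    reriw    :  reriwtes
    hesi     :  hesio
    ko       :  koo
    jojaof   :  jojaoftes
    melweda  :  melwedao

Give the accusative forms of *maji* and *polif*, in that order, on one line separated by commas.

majio, poliftes

The pattern is consonant vs. vowel: -tes when the stem ends in a consonant (*reriw*, *jojaof*); -o when the stem ends in a vowel (*goguki*, *hesi*, *ko*, *melweda*).
*maji* — final sound /i/ (a vowel) → -o → *majio*.
*polif*: final sound = /f/, a consonant → -tes → *poliftes*.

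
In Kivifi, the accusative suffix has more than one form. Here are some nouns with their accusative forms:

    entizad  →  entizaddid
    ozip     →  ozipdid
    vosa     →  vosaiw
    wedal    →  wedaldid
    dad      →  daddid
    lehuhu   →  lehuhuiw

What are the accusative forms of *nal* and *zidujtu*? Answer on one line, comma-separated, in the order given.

naldid, zidujtuiw

The suffix is conditioned by the final sound: -did when the stem ends in a consonant (*entizad*, *ozip*, *wedal*, *dad*); -iw when the stem ends in a vowel (*vosa*, *lehuhu*).
*nal* — final sound /l/ (a consonant) → -did → *naldid*.
*zidujtu*: final sound = /u/, a vowel → -iw → *zidujtuiw*.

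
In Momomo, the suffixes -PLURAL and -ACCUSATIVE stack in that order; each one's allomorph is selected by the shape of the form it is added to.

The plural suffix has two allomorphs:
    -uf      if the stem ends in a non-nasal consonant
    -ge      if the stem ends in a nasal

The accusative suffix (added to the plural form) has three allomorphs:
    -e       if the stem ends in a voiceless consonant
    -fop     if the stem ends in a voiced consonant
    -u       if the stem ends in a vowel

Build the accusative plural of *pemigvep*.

pemigvepufe

*pemigvep*: final consonant = /p/, non-nasal → -uf → *pemigvepuf*.
The plural form *pemigvepuf*: final sound = /f/, a voiceless consonant → -e → *pemigvepufe*.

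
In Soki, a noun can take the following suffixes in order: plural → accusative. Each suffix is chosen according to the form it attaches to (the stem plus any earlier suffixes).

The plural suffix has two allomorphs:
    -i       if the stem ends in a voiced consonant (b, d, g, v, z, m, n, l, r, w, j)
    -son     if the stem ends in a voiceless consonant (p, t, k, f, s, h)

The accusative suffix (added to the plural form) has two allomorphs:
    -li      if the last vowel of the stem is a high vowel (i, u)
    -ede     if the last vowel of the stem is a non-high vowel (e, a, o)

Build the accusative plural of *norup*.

norupsonede

Since the final consonant of *norup* is /p/ (voiceless), it takes -son, giving *norupson*.
The last vowel of the plural form *norupson* is /o/, which is a non-high vowel, so the accusative suffix is -ede, giving *norupsonede*.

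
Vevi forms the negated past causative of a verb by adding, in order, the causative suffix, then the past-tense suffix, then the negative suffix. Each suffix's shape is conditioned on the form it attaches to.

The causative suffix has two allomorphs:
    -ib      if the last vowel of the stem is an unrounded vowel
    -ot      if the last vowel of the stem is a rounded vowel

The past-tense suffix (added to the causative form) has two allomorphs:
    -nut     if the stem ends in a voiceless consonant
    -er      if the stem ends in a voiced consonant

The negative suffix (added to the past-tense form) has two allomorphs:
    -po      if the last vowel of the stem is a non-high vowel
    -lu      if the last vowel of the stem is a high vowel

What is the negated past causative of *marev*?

mareviberpo

Since the last vowel of *marev* is /e/ (an unrounded vowel), it takes -ib, giving *marevib*.
Since the final consonant of the causative form *marevib* is /b/ (voiced), it takes -er, giving *mareviber*.
Since the last vowel of the past-tense form *mareviber* is /e/ (a non-high vowel), it takes -po, giving *mareviberpo*.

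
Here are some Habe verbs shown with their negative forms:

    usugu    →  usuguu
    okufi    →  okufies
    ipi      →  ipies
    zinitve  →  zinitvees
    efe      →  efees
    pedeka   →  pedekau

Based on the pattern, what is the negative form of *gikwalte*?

The suffix is conditioned by the last vowel: -es when the last vowel of the stem is a front vowel (*okufi*, *ipi*, *zinitve*, *efe*); -u when the last vowel of the stem is a back vowel (*usugu*, *pedeka*).
*gikwalte*: last vowel = /e/, a front vowel → -es → *gikwaltees*.

gikwaltees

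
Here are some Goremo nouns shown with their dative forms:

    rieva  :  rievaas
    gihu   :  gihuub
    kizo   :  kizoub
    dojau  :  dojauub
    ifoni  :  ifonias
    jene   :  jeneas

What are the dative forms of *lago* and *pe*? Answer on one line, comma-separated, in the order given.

lagoub, peas

The alternation tracks the last vowel of the stem — -ub when the last vowel of the stem is a rounded vowel (*gihu*, *kizo*, *dojau*); -as when the last vowel of the stem is an unrounded vowel (*rieva*, *ifoni*, *jene*).
The last vowel of *lago* is /o/, which is a rounded vowel, so the suffix is -ub, giving *lagoub*.
*pe* — last vowel /e/ (an unrounded vowel) → -as → *peas*.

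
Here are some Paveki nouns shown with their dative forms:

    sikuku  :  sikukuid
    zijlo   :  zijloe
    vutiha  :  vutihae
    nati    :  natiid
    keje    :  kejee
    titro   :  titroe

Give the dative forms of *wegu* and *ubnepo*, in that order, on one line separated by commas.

The suffix is conditioned by the last vowel: -id when the last vowel of the stem is a high vowel (*sikuku*, *nati*); -e when the last vowel of the stem is a non-high vowel (*zijlo*, *vutiha*, *keje*, *titro*).
Since the last vowel of *wegu* is /u/ (a high vowel), it takes -id, giving *weguid*.
*ubnepo*: last vowel = /o/, a non-high vowel → -e → *ubnepoe*.

weguid, ubnepoe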